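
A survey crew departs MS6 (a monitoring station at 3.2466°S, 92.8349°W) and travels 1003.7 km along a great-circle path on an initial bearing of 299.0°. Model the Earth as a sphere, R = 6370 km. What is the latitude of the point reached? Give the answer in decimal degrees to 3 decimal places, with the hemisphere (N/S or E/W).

1.147°N

δ = d/R = 1003.7/6370 = 0.157567 rad
φ₂ = arcsin(sin φ₁ cos δ + cos φ₁ sin δ cos θ)
   = arcsin(-0.05663·0.98761 + 0.99840·0.15692·0.48481) = 1.14714°
λ₂ = λ₁ + atan2(sin θ sin δ cos φ₁, cos δ − sin φ₁ sin φ₂) = -100.72474°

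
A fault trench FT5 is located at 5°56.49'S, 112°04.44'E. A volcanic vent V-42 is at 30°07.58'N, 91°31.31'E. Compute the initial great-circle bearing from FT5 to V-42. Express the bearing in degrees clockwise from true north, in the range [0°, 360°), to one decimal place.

FT5: φ = -5.94150°, λ = +112.07400°
V-42: φ = +30.12633°, λ = +91.52183°
Δλ = -20.5522°
y = sin Δλ · cos φ₂ = -0.303639
x = cos φ₁ sin φ₂ − sin φ₁ cos φ₂ cos Δλ = 0.583044
θ = atan2(y, x) = -27.5097° → 332.4903° (mod 360°)

332.5°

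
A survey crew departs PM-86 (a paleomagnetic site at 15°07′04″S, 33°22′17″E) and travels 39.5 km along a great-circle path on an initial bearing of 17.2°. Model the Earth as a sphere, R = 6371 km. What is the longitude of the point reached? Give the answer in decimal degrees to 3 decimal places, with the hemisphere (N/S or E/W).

PM-86: φ = -15.11778°, λ = +33.37139°
δ = d/R = 39.5/6371 = 0.006200 rad
φ₂ = arcsin(sin φ₁ cos δ + cos φ₁ sin δ cos θ)
   = arcsin(-0.26080·0.99998 + 0.96539·0.00620·0.95528) = -14.77841°
λ₂ = λ₁ + atan2(sin θ sin δ cos φ₁, cos δ − sin φ₁ sin φ₂) = 33.48003°

33.480°E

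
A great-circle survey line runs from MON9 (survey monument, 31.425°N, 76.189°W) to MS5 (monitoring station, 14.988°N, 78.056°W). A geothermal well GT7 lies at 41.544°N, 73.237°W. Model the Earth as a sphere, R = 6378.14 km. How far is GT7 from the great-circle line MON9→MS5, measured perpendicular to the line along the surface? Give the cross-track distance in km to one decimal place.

120.0 km

δ₁₃ = central angle MON9→GT7 = 0.181370 rad  (haversine)
θ₁₃ = bearing MON9→GT7 = 12.339°,  θ₁₂ = bearing MON9→MS5 = 186.352°
dₓₜ = R·arcsin(sin δ₁₃ · sin(θ₁₃ − θ₁₂)) = 6378.14·arcsin(0.18038·sin(-174.014°)) = -119.989 km
|dₓₜ| = 119.989 km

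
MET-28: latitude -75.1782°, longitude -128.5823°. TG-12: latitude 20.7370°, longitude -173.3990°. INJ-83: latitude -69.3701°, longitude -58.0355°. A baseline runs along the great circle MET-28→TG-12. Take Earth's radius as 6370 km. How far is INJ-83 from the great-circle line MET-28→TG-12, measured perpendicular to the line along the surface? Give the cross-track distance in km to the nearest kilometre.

δ₁₃ = central angle MET-28→INJ-83 = 0.363235 rad  (haversine)
θ₁₃ = bearing MET-28→INJ-83 = 110.767°,  θ₁₂ = bearing MET-28→TG-12 = 317.993°
dₓₜ = R·arcsin(sin δ₁₃ · sin(θ₁₃ − θ₁₂)) = 6370·arcsin(0.35530·sin(-207.227°)) = 1040.079 km
|dₓₜ| = 1040.079 km

1040 km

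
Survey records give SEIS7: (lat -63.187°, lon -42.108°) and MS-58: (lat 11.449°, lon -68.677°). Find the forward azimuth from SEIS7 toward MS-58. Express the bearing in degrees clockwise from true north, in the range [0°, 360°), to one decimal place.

Δλ = -26.5690°
y = sin Δλ · cos φ₂ = -0.438375
x = cos φ₁ sin φ₂ − sin φ₁ cos φ₂ cos Δλ = 0.871888
θ = atan2(y, x) = -26.6927° → 333.3073° (mod 360°)

333.3°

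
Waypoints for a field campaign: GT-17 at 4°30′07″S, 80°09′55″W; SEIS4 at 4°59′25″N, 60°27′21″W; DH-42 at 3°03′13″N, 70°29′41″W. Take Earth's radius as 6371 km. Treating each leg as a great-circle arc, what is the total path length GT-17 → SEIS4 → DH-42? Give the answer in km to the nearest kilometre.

GT-17: φ = -4.50194°, λ = -80.16528°
SEIS4: φ = +4.99028°, λ = -60.45583°
DH-42: φ = +3.05361°, λ = -70.49472°
GT-17→SEIS4: c = 0.381452 rad, d = 2430.23 km
SEIS4→DH-42: c = 0.178009 rad, d = 1134.10 km
Total = 2430.23 + 1134.10 = 3564.33 km

3564 km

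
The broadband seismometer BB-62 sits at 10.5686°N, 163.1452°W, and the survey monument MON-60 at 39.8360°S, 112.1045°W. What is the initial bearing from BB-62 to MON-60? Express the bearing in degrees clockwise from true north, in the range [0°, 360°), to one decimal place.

Δλ = 51.0407°
y = sin Δλ · cos φ₂ = 0.597099
x = cos φ₁ sin φ₂ − sin φ₁ cos φ₂ cos Δλ = -0.718280
θ = atan2(y, x) = 140.2636° → 140.2636° (mod 360°)

140.3°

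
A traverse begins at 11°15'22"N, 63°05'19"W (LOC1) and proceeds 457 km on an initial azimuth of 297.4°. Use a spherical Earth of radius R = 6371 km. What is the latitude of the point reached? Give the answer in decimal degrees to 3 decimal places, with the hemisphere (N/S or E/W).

LOC1: φ = +11.25611°, λ = -63.08861°
δ = d/R = 457/6371 = 0.071731 rad
φ₂ = arcsin(sin φ₁ cos δ + cos φ₁ sin δ cos θ)
   = arcsin(0.19519·0.99743 + 0.98076·0.07167·0.46020) = 13.12292°
λ₂ = λ₁ + atan2(sin θ sin δ cos φ₁, cos δ − sin φ₁ sin φ₂) = -66.83474°

13.123°N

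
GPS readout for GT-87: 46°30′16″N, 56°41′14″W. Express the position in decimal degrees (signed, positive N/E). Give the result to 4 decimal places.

+46.5044°, -56.6872°

lat: 46.5044° N → +46.5044°
lon: 56.6872° W → -56.6872°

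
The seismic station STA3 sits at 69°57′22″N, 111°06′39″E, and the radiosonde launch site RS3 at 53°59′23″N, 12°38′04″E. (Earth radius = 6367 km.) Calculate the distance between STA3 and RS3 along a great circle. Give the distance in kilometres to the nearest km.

4789 km

STA3: φ = +69.95611°, λ = +111.11083°
RS3: φ = +53.98972°, λ = +12.63444°
Δφ = -15.9664°,  Δλ = -98.4764°
a = sin²(Δφ/2) + cos φ₁ cos φ₂ sin²(Δλ/2) = 0.134893
c = 2·arcsin(√a) = 0.752162 rad = 43.0957°
d = R·c = 6367 × 0.752162 = 4789.0 km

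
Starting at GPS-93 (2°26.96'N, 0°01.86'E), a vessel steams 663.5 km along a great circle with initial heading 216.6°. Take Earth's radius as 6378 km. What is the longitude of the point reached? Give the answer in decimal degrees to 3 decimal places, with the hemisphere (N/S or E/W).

3.522°W

GPS-93: φ = +2.44933°, λ = +0.03100°
δ = d/R = 663.5/6378 = 0.104029 rad
φ₂ = arcsin(sin φ₁ cos δ + cos φ₁ sin δ cos θ)
   = arcsin(0.04274·0.99459 + 0.99909·0.10384·-0.80282) = -2.33746°
λ₂ = λ₁ + atan2(sin θ sin δ cos φ₁, cos δ − sin φ₁ sin φ₂) = -3.52159°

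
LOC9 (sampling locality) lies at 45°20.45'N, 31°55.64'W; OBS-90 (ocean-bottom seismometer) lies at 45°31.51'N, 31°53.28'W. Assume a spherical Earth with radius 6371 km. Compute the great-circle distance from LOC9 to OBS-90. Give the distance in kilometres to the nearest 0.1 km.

20.7 km

LOC9: φ = +45.34083°, λ = -31.92733°
OBS-90: φ = +45.52517°, λ = -31.88800°
Δφ = 0.1843°,  Δλ = 0.0393°
a = sin²(Δφ/2) + cos φ₁ cos φ₂ sin²(Δλ/2) = 0.000003
c = 2·arcsin(√a) = 0.003253 rad = 0.1864°
d = R·c = 6371 × 0.003253 = 20.7 km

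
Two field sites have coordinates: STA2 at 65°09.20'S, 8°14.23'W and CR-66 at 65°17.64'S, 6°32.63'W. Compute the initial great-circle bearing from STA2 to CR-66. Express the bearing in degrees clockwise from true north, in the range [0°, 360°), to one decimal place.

STA2: φ = -65.15333°, λ = -8.23717°
CR-66: φ = -65.29400°, λ = -6.54383°
Δλ = 1.6933°
y = sin Δλ · cos φ₂ = 0.012351
x = cos φ₁ sin φ₂ − sin φ₁ cos φ₂ cos Δλ = -0.002621
θ = atan2(y, x) = 101.9800° → 101.9800° (mod 360°)

102.0°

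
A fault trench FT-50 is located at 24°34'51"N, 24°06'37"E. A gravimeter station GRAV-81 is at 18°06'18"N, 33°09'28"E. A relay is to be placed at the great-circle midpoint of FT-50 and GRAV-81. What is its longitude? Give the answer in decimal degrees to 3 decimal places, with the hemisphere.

28.734°E

FT-50: φ = +24.58083°, λ = +24.11028°
GRAV-81: φ = +18.10500°, λ = +33.15778°
Bx = cos φ₂ cos Δλ = 0.938663,  By = cos φ₂ sin Δλ = 0.149467
φₘ = atan2(sin φ₁ + sin φ₂, √((cos φ₁ + Bx)² + By²)) = 21.40356°
λₘ = λ₁ + atan2(By, cos φ₁ + Bx) = 28.73424°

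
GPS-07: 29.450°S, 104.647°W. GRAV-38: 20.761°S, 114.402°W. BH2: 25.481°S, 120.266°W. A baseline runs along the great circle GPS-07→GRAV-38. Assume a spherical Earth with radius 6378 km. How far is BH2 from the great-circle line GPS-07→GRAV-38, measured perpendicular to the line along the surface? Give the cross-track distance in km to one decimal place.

δ₁₃ = central angle GPS-07→BH2 = 0.251363 rad  (haversine)
θ₁₃ = bearing GPS-07→BH2 = 282.263°,  θ₁₂ = bearing GPS-07→GRAV-38 = 312.351°
dₓₜ = R·arcsin(sin δ₁₃ · sin(θ₁₃ − θ₁₂)) = 6378·arcsin(0.24872·sin(-30.089°)) = -797.388 km
|dₓₜ| = 797.388 km

797.4 km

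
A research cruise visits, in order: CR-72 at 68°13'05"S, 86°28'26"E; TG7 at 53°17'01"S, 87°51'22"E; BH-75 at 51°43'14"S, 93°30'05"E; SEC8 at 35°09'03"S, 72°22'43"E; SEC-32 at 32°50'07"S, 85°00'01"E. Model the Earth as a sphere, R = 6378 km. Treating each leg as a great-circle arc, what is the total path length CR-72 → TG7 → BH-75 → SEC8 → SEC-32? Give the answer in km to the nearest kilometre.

CR-72: φ = -68.21806°, λ = +86.47389°
TG7: φ = -53.28361°, λ = +87.85611°
BH-75: φ = -51.72056°, λ = +93.50139°
SEC8: φ = -35.15083°, λ = +72.37861°
SEC-32: φ = -32.83528°, λ = +85.00028°
CR-72→TG7: c = 0.260906 rad, d = 1664.06 km
TG7→BH-75: c = 0.065866 rad, d = 420.09 km
BH-75→SEC8: c = 0.391232 rad, d = 2495.27 km
SEC8→SEC-32: c = 0.186919 rad, d = 1192.17 km
Total = 1664.06 + 420.09 + 2495.27 + 1192.17 = 5771.60 km

5772 km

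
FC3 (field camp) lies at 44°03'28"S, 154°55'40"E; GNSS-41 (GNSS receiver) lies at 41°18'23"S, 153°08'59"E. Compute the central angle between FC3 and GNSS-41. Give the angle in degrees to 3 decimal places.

FC3: φ = -44.05778°, λ = +154.92778°
GNSS-41: φ = -41.30639°, λ = +153.14972°
Δφ = 2.7514°,  Δλ = -1.7781°
a = sin²(Δφ/2) + cos φ₁ cos φ₂ sin²(Δλ/2) = 0.000706
c = 2·arcsin(√a) = 0.053161 rad = 3.0459°

3.046°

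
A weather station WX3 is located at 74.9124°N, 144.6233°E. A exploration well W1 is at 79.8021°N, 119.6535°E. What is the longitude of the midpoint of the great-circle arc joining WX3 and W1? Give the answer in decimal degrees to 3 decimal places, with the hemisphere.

134.552°E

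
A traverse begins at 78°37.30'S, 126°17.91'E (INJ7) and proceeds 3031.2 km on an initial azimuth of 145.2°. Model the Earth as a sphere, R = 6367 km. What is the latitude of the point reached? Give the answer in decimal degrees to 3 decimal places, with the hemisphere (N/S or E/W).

71.010°S

INJ7: φ = -78.62167°, λ = +126.29850°
δ = d/R = 3031.2/6367 = 0.476080 rad
φ₂ = arcsin(sin φ₁ cos δ + cos φ₁ sin δ cos θ)
   = arcsin(-0.98035·0.88880 + 0.19729·0.45830·-0.82115) = -71.00992°
λ₂ = λ₁ + atan2(sin θ sin δ cos φ₁, cos δ − sin φ₁ sin φ₂) = -107.19516°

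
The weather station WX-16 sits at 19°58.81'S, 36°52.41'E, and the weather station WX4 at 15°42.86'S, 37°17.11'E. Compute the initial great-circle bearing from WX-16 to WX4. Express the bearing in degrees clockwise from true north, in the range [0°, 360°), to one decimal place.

WX-16: φ = -19.98017°, λ = +36.87350°
WX4: φ = -15.71433°, λ = +37.28517°
Δλ = 0.4117°
y = sin Δλ · cos φ₂ = 0.006916
x = cos φ₁ sin φ₂ − sin φ₁ cos φ₂ cos Δλ = 0.074376
θ = atan2(y, x) = 5.3128° → 5.3128° (mod 360°)

5.3°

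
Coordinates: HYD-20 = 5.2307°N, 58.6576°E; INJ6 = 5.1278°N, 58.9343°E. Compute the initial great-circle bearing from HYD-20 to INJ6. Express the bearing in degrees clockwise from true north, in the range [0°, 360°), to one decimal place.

Δλ = 0.2767°
y = sin Δλ · cos φ₂ = 0.004810
x = cos φ₁ sin φ₂ − sin φ₁ cos φ₂ cos Δλ = -0.001795
θ = atan2(y, x) = 110.4635° → 110.4635° (mod 360°)

110.5°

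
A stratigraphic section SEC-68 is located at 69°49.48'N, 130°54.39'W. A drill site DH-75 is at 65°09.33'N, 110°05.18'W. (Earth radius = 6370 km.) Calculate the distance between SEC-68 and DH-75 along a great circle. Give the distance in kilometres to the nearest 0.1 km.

SEC-68: φ = +69.82467°, λ = -130.90650°
DH-75: φ = +65.15550°, λ = -110.08633°
Δφ = -4.6692°,  Δλ = 20.8202°
a = sin²(Δφ/2) + cos φ₁ cos φ₂ sin²(Δλ/2) = 0.006391
c = 2·arcsin(√a) = 0.160053 rad = 9.1704°
d = R·c = 6370 × 0.160053 = 1019.5 km

1019.5 km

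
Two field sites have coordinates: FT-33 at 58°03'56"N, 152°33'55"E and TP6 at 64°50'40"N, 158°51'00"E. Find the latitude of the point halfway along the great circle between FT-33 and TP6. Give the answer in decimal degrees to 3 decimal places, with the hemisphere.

FT-33: φ = +58.06556°, λ = +152.56528°
TP6: φ = +64.84444°, λ = +158.85000°
Bx = cos φ₂ cos Δλ = 0.422523,  By = cos φ₂ sin Δλ = 0.046533
φₘ = atan2(sin φ₁ + sin φ₂, √((cos φ₁ + Bx)² + By²)) = 61.49075°
λₘ = λ₁ + atan2(By, cos φ₁ + Bx) = 155.36517°

61.491°N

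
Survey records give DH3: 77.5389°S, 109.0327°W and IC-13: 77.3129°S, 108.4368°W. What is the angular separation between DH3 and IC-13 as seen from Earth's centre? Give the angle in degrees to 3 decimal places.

Δφ = 0.2260°,  Δλ = 0.5959°
a = sin²(Δφ/2) + cos φ₁ cos φ₂ sin²(Δλ/2) = 0.000005
c = 2·arcsin(√a) = 0.004548 rad = 0.2606°

0.261°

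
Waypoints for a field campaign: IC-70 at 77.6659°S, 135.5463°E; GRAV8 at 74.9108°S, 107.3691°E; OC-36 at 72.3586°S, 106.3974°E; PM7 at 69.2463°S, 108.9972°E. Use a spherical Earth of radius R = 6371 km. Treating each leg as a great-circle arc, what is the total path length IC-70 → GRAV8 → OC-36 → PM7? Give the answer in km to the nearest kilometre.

1438 km

IC-70→GRAV8: c = 0.124547 rad, d = 793.49 km
GRAV8→OC-36: c = 0.044798 rad, d = 285.41 km
OC-36→PM7: c = 0.056319 rad, d = 358.81 km
Total = 793.49 + 285.41 + 358.81 = 1437.71 km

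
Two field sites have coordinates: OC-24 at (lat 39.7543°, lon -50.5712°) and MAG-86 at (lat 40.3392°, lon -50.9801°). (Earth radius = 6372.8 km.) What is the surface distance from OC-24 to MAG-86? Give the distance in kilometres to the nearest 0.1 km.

73.8 km

Δφ = 0.5849°,  Δλ = -0.4089°
a = sin²(Δφ/2) + cos φ₁ cos φ₂ sin²(Δλ/2) = 0.000034
c = 2·arcsin(√a) = 0.011578 rad = 0.6634°
d = R·c = 6372.8 × 0.011578 = 73.8 km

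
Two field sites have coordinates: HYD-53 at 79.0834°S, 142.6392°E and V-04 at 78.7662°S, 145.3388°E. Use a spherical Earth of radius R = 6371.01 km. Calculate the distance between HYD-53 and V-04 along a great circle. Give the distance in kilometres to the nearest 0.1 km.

Δφ = 0.3172°,  Δλ = 2.6996°
a = sin²(Δφ/2) + cos φ₁ cos φ₂ sin²(Δλ/2) = 0.000028
c = 2·arcsin(√a) = 0.010608 rad = 0.6078°
d = R·c = 6371.01 × 0.010608 = 67.6 km

67.6 km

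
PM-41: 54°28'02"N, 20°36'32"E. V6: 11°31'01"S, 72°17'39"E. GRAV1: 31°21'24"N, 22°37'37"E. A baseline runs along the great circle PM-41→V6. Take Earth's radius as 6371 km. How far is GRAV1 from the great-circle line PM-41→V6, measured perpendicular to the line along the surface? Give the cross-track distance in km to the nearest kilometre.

1864 km

PM-41: φ = +54.46722°, λ = +20.60889°
V6: φ = -11.51694°, λ = +72.29417°
GRAV1: φ = +31.35667°, λ = +22.62694°
δ₁₃ = central angle PM-41→GRAV1 = 0.404139 rad  (haversine)
θ₁₃ = bearing PM-41→GRAV1 = 175.614°,  θ₁₂ = bearing PM-41→V6 = 128.448°
dₓₜ = R·arcsin(sin δ₁₃ · sin(θ₁₃ − θ₁₂)) = 6371·arcsin(0.39323·sin(47.166°)) = 1863.637 km
|dₓₜ| = 1863.637 km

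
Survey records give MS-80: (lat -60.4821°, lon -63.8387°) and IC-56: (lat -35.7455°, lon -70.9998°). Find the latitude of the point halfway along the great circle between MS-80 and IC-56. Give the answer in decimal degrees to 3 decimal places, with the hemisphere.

48.166°S

Bx = cos φ₂ cos Δλ = 0.805289,  By = cos φ₂ sin Δλ = -0.101176
φₘ = atan2(sin φ₁ + sin φ₂, √((cos φ₁ + Bx)² + By²)) = -48.16611°
λₘ = λ₁ + atan2(By, cos φ₁ + Bx) = -68.29582°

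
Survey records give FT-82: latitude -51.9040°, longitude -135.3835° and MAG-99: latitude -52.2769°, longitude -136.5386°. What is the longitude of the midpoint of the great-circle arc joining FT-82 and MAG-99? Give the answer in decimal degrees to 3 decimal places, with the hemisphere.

Bx = cos φ₂ cos Δλ = 0.611722,  By = cos φ₂ sin Δλ = -0.012334
φₘ = atan2(sin φ₁ + sin φ₂, √((cos φ₁ + Bx)² + By²)) = -52.09186°
λₘ = λ₁ + atan2(By, cos φ₁ + Bx) = -135.95864°

135.959°W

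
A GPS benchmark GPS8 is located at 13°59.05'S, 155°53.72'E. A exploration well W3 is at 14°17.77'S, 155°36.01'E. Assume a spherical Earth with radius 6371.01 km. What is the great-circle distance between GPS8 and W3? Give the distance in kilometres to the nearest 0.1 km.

GPS8: φ = -13.98417°, λ = +155.89533°
W3: φ = -14.29617°, λ = +155.60017°
Δφ = -0.3120°,  Δλ = -0.2952°
a = sin²(Δφ/2) + cos φ₁ cos φ₂ sin²(Δλ/2) = 0.000014
c = 2·arcsin(√a) = 0.007390 rad = 0.4234°
d = R·c = 6371.01 × 0.007390 = 47.1 km

47.1 km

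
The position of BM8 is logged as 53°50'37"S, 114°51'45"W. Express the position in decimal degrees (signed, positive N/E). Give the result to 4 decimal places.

lat: 53.8436° S → -53.8436°
lon: 114.8625° W → -114.8625°

-53.8436°, -114.8625°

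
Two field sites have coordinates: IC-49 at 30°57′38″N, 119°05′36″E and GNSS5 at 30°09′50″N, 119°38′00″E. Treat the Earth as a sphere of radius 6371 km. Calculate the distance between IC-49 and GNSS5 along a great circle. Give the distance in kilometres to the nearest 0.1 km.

102.6 km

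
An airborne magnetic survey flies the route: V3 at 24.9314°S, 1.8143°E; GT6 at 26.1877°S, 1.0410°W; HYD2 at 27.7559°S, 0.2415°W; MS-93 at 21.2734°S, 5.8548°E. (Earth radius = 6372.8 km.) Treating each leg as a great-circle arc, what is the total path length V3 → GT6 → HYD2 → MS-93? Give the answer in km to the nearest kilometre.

V3→GT6: c = 0.050017 rad, d = 318.75 km
GT6→HYD2: c = 0.030063 rad, d = 191.58 km
HYD2→MS-93: c = 0.148846 rad, d = 948.57 km
Total = 318.75 + 191.58 + 948.57 = 1458.90 km

1459 km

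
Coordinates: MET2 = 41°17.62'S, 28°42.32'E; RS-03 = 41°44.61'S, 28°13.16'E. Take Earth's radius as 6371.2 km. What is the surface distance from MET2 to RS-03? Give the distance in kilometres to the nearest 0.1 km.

64.3 km

MET2: φ = -41.29367°, λ = +28.70533°
RS-03: φ = -41.74350°, λ = +28.21933°
Δφ = -0.4498°,  Δλ = -0.4860°
a = sin²(Δφ/2) + cos φ₁ cos φ₂ sin²(Δλ/2) = 0.000025
c = 2·arcsin(√a) = 0.010098 rad = 0.5786°
d = R·c = 6371.2 × 0.010098 = 64.3 km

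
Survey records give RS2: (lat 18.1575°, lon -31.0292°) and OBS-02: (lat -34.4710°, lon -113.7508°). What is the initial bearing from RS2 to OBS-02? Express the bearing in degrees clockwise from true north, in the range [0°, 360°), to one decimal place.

Δλ = -82.7216°
y = sin Δλ · cos φ₂ = -0.817770
x = cos φ₁ sin φ₂ − sin φ₁ cos φ₂ cos Δλ = -0.570353
θ = atan2(y, x) = -124.8938° → 235.1062° (mod 360°)

235.1°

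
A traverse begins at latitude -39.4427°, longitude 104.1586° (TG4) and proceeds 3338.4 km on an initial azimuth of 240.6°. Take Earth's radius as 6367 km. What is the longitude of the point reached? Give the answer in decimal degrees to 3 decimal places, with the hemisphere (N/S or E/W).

δ = d/R = 3338.4/6367 = 0.524329 rad
φ₂ = arcsin(sin φ₁ cos δ + cos φ₁ sin δ cos θ)
   = arcsin(-0.63531·0.86566 + 0.77226·0.50063·-0.49090) = -47.71026°
λ₂ = λ₁ + atan2(sin θ sin δ cos φ₁, cos δ − sin φ₁ sin φ₂) = 63.75295°

63.753°E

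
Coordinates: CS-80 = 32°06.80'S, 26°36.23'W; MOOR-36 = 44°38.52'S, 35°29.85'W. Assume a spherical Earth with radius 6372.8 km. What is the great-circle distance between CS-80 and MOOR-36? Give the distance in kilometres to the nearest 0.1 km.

1592.4 km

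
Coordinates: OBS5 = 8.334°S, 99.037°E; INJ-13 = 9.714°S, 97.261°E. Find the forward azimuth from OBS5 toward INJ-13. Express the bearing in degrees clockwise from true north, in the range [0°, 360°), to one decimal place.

Δλ = -1.7760°
y = sin Δλ · cos φ₂ = -0.030548
x = cos φ₁ sin φ₂ − sin φ₁ cos φ₂ cos Δλ = -0.024152
θ = atan2(y, x) = -128.3308° → 231.6692° (mod 360°)

231.7°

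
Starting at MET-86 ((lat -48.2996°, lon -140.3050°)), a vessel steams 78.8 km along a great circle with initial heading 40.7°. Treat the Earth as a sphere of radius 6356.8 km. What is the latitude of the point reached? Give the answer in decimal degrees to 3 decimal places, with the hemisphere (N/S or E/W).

47.759°S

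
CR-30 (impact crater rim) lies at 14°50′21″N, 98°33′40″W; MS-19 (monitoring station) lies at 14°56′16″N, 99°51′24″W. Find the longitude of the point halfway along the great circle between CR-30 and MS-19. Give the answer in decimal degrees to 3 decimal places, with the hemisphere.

CR-30: φ = +14.83917°, λ = -98.56111°
MS-19: φ = +14.93778°, λ = -99.85667°
Bx = cos φ₂ cos Δλ = 0.965959,  By = cos φ₂ sin Δλ = -0.021846
φₘ = atan2(sin φ₁ + sin φ₂, √((cos φ₁ + Bx)² + By²)) = 14.88938°
λₘ = λ₁ + atan2(By, cos φ₁ + Bx) = -99.20874°

99.209°W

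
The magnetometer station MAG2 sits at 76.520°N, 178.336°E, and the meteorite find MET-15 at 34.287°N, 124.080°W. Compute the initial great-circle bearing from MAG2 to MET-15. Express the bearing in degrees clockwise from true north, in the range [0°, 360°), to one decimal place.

113.2°

Δλ = 57.5840°
y = sin Δλ · cos φ₂ = 0.697482
x = cos φ₁ sin φ₂ − sin φ₁ cos φ₂ cos Δλ = -0.299390
θ = atan2(y, x) = 113.2311° → 113.2311° (mod 360°)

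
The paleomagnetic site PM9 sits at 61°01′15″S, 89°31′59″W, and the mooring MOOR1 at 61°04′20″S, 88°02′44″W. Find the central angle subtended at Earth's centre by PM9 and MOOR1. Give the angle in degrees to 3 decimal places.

0.722°

PM9: φ = -61.02083°, λ = -89.53306°
MOOR1: φ = -61.07222°, λ = -88.04556°
Δφ = -0.0514°,  Δλ = 1.4875°
a = sin²(Δφ/2) + cos φ₁ cos φ₂ sin²(Δλ/2) = 0.000040
c = 2·arcsin(√a) = 0.012600 rad = 0.7219°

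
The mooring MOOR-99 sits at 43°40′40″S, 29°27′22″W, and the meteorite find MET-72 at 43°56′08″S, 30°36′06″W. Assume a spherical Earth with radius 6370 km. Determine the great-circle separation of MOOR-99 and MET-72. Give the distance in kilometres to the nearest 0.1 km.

96.3 km

MOOR-99: φ = -43.67778°, λ = -29.45611°
MET-72: φ = -43.93556°, λ = -30.60167°
Δφ = -0.2578°,  Δλ = -1.1456°
a = sin²(Δφ/2) + cos φ₁ cos φ₂ sin²(Δλ/2) = 0.000057
c = 2·arcsin(√a) = 0.015114 rad = 0.8660°
d = R·c = 6370 × 0.015114 = 96.3 km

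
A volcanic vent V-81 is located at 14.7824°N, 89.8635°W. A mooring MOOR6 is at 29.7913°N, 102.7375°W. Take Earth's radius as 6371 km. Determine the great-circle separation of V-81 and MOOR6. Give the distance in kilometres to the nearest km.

2127 km

Δφ = 15.0089°,  Δλ = -12.8740°
a = sin²(Δφ/2) + cos φ₁ cos φ₂ sin²(Δλ/2) = 0.027604
c = 2·arcsin(√a) = 0.333836 rad = 19.1274°
d = R·c = 6371 × 0.333836 = 2126.9 km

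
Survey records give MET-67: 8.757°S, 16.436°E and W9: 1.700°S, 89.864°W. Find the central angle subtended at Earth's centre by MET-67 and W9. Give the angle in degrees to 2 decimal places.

105.83°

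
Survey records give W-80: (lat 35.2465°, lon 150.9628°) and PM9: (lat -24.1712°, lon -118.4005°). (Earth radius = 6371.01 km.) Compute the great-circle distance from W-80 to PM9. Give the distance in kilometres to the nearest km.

11582 km

Δφ = -59.4177°,  Δλ = 90.6367°
a = sin²(Δφ/2) + cos φ₁ cos φ₂ sin²(Δλ/2) = 0.622290
c = 2·arcsin(√a) = 1.817882 rad = 104.1570°
d = R·c = 6371.01 × 1.817882 = 11581.7 km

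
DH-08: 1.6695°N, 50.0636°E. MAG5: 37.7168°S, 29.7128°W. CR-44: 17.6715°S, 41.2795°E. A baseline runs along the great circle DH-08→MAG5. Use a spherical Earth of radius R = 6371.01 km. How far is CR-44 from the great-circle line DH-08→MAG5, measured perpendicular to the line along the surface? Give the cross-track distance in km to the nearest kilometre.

δ₁₃ = central angle DH-08→CR-44 = 0.369818 rad  (haversine)
θ₁₃ = bearing DH-08→CR-44 = 203.739°,  θ₁₂ = bearing DH-08→MAG5 = 231.665°
dₓₜ = R·arcsin(sin δ₁₃ · sin(θ₁₃ − θ₁₂)) = 6371.01·arcsin(0.36145·sin(-27.926°)) = -1083.678 km
|dₓₜ| = 1083.678 km

1084 km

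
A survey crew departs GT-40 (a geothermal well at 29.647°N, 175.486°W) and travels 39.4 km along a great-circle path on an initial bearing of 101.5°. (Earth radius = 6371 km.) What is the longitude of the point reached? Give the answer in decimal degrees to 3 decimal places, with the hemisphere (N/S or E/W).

δ = d/R = 39.4/6371 = 0.006184 rad
φ₂ = arcsin(sin φ₁ cos δ + cos φ₁ sin δ cos θ)
   = arcsin(0.49465·0.99998 + 0.86909·0.00618·-0.19937) = 29.57576°
λ₂ = λ₁ + atan2(sin θ sin δ cos φ₁, cos δ − sin φ₁ sin φ₂) = -175.08676°

175.087°W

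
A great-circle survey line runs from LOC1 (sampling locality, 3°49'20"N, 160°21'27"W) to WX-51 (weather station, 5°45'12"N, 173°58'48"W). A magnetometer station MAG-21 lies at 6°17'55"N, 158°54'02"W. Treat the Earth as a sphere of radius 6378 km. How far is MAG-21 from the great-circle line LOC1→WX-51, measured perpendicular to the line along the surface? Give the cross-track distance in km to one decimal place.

296.9 km

LOC1: φ = +3.82222°, λ = -160.35750°
WX-51: φ = +5.75333°, λ = -173.98000°
MAG-21: φ = +6.29861°, λ = -158.90056°
δ₁₃ = central angle LOC1→MAG-21 = 0.050095 rad  (haversine)
θ₁₃ = bearing LOC1→MAG-21 = 30.311°,  θ₁₂ = bearing LOC1→WX-51 = 278.630°
dₓₜ = R·arcsin(sin δ₁₃ · sin(θ₁₃ − θ₁₂)) = 6378·arcsin(0.05007·sin(-248.318°)) = 296.886 km
|dₓₜ| = 296.886 km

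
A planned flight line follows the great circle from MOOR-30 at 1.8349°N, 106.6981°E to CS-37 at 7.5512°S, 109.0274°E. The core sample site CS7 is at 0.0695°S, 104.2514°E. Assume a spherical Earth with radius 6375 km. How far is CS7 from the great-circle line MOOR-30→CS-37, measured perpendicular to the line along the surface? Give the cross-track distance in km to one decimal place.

315.1 km

δ₁₃ = central angle MOOR-30→CS7 = 0.054108 rad  (haversine)
θ₁₃ = bearing MOOR-30→CS7 = 232.125°,  θ₁₂ = bearing MOOR-30→CS-37 = 166.121°
dₓₜ = R·arcsin(sin δ₁₃ · sin(θ₁₃ − θ₁₂)) = 6375·arcsin(0.05408·sin(66.005°)) = 315.105 km
|dₓₜ| = 315.105 km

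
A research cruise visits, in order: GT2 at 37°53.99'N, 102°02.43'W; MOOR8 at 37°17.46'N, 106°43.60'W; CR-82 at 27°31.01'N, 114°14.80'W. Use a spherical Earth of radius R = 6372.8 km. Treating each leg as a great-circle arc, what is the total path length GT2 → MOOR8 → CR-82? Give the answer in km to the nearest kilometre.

GT2: φ = +37.89983°, λ = -102.04050°
MOOR8: φ = +37.29100°, λ = -106.72667°
CR-82: φ = +27.51683°, λ = -114.24667°
GT2→MOOR8: c = 0.065663 rad, d = 418.45 km
MOOR8→CR-82: c = 0.203248 rad, d = 1295.26 km
Total = 418.45 + 1295.26 = 1713.71 km

1714 km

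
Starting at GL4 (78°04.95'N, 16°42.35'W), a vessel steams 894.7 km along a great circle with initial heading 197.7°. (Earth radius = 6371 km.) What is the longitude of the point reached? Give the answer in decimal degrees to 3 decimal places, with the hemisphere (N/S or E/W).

GL4: φ = +78.08250°, λ = -16.70583°
δ = d/R = 894.7/6371 = 0.140433 rad
φ₂ = arcsin(sin φ₁ cos δ + cos φ₁ sin δ cos θ)
   = arcsin(0.97845·0.99016 + 0.20650·0.13997·-0.95266) = 70.26717°
λ₂ = λ₁ + atan2(sin θ sin δ cos φ₁, cos δ − sin φ₁ sin φ₂) = -23.94677°

23.947°W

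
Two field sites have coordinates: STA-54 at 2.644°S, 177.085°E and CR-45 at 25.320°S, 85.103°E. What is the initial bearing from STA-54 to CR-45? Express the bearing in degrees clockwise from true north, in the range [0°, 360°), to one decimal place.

Δλ = -91.9820°
y = sin Δλ · cos φ₂ = -0.903393
x = cos φ₁ sin φ₂ − sin φ₁ cos φ₂ cos Δλ = -0.428660
θ = atan2(y, x) = -115.3844° → 244.6156° (mod 360°)

244.6°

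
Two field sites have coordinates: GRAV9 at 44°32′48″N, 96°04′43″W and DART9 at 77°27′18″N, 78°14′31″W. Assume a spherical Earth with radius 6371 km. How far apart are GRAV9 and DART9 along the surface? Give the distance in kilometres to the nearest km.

3746 km

GRAV9: φ = +44.54667°, λ = -96.07861°
DART9: φ = +77.45500°, λ = -78.24194°
Δφ = 32.9083°,  Δλ = 17.8367°
a = sin²(Δφ/2) + cos φ₁ cos φ₂ sin²(Δλ/2) = 0.083950
c = 2·arcsin(√a) = 0.587913 rad = 33.6849°
d = R·c = 6371 × 0.587913 = 3745.6 km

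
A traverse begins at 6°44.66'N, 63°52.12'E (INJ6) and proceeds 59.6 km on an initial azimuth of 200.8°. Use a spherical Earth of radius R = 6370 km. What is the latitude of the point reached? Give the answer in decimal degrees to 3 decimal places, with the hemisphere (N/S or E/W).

INJ6: φ = +6.74433°, λ = +63.86867°
δ = d/R = 59.6/6370 = 0.009356 rad
φ₂ = arcsin(sin φ₁ cos δ + cos φ₁ sin δ cos θ)
   = arcsin(0.11744·0.99996 + 0.99308·0.00936·-0.93483) = 6.24316°
λ₂ = λ₁ + atan2(sin θ sin δ cos φ₁, cos δ − sin φ₁ sin φ₂) = 63.67717°

6.243°N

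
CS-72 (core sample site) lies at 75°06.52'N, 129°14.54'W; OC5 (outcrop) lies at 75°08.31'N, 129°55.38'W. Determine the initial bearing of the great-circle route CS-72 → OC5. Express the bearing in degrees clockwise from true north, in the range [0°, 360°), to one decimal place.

CS-72: φ = +75.10867°, λ = -129.24233°
OC5: φ = +75.13850°, λ = -129.92300°
Δλ = -0.6807°
y = sin Δλ · cos φ₂ = -0.003047
x = cos φ₁ sin φ₂ − sin φ₁ cos φ₂ cos Δλ = 0.000538
θ = atan2(y, x) = -79.9831° → 280.0169° (mod 360°)

280.0°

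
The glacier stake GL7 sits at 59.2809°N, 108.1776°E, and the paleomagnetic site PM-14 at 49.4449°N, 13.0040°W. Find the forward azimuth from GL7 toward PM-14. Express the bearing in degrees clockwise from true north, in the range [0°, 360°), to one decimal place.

Δλ = -121.1816°
y = sin Δλ · cos φ₂ = -0.556248
x = cos φ₁ sin φ₂ − sin φ₁ cos φ₂ cos Δλ = 0.677515
θ = atan2(y, x) = -39.3864° → 320.6136° (mod 360°)

320.6°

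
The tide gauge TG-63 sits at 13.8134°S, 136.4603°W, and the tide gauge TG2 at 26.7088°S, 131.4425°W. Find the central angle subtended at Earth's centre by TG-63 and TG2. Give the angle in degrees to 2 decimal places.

13.72°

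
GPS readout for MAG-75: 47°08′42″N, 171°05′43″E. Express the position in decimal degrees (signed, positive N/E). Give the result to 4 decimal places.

lat: 47.1450° N → +47.1450°
lon: 171.0953° E → +171.0953°

+47.1450°, +171.0953°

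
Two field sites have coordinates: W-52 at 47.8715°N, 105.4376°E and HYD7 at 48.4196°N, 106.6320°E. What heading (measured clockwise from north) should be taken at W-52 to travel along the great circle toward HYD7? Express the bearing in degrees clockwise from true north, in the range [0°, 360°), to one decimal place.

55.0°

Δλ = 1.1944°
y = sin Δλ · cos φ₂ = 0.013834
x = cos φ₁ sin φ₂ − sin φ₁ cos φ₂ cos Δλ = 0.009673
θ = atan2(y, x) = 55.0382° → 55.0382° (mod 360°)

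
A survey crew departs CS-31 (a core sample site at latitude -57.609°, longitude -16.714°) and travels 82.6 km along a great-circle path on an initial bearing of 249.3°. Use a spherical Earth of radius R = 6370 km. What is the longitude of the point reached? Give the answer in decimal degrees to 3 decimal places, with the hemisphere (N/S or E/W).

18.021°W

δ = d/R = 82.6/6370 = 0.012967 rad
φ₂ = arcsin(sin φ₁ cos δ + cos φ₁ sin δ cos θ)
   = arcsin(-0.84441·0.99992 + 0.53569·0.01297·-0.35347) = -57.86492°
λ₂ = λ₁ + atan2(sin θ sin δ cos φ₁, cos δ − sin φ₁ sin φ₂) = -18.02066°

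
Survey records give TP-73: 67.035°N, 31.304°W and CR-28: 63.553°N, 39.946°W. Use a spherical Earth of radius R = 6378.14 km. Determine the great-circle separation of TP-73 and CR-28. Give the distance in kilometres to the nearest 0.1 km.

Δφ = -3.4820°,  Δλ = -8.6420°
a = sin²(Δφ/2) + cos φ₁ cos φ₂ sin²(Δλ/2) = 0.001909
c = 2·arcsin(√a) = 0.087423 rad = 5.0090°
d = R·c = 6378.14 × 0.087423 = 557.6 km

557.6 km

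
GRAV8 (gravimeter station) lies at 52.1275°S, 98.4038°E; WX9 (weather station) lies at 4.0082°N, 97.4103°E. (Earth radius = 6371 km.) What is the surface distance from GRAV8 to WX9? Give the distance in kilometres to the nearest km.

6243 km

Δφ = 56.1357°,  Δλ = -0.9935°
a = sin²(Δφ/2) + cos φ₁ cos φ₂ sin²(Δλ/2) = 0.221432
c = 2·arcsin(√a) = 0.979864 rad = 56.1421°
d = R·c = 6371 × 0.979864 = 6242.7 km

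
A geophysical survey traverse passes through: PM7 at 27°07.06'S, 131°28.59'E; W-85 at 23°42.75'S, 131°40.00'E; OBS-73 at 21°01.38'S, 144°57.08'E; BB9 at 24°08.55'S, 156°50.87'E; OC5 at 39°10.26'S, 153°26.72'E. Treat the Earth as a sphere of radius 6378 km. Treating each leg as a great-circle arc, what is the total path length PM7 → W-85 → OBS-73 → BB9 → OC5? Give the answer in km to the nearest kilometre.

4753 km

PM7: φ = -27.11767°, λ = +131.47650°
W-85: φ = -23.71250°, λ = +131.66667°
OBS-73: φ = -21.02300°, λ = +144.95133°
BB9: φ = -24.14250°, λ = +156.84783°
OC5: φ = -39.17100°, λ = +153.44533°
PM7→W-85: c = 0.059507 rad, d = 379.53 km
W-85→OBS-73: c = 0.219397 rad, d = 1399.31 km
OBS-73→BB9: c = 0.199211 rad, d = 1270.56 km
BB9→OC5: c = 0.267064 rad, d = 1703.33 km
Total = 379.53 + 1399.31 + 1270.56 + 1703.33 = 4752.75 km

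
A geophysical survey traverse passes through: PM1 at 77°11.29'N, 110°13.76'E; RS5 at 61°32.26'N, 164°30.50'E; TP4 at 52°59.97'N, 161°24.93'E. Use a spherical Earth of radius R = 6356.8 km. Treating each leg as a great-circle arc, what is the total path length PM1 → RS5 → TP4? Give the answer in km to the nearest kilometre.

3542 km

PM1: φ = +77.18817°, λ = +110.22933°
RS5: φ = +61.53767°, λ = +164.50833°
TP4: φ = +52.99950°, λ = +161.41550°
PM1→RS5: c = 0.405400 rad, d = 2577.05 km
RS5→TP4: c = 0.151807 rad, d = 965.01 km
Total = 2577.05 + 965.01 = 3542.06 km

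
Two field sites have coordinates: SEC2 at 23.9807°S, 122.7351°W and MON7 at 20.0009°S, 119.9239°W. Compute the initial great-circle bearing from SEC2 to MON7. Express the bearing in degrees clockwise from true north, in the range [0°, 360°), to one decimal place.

33.8°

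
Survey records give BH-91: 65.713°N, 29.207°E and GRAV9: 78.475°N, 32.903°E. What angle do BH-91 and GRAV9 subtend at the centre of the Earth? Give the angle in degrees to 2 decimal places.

12.81°

Δφ = 12.7620°,  Δλ = 3.6960°
a = sin²(Δφ/2) + cos φ₁ cos φ₂ sin²(Δλ/2) = 0.012437
c = 2·arcsin(√a) = 0.223511 rad = 12.8063°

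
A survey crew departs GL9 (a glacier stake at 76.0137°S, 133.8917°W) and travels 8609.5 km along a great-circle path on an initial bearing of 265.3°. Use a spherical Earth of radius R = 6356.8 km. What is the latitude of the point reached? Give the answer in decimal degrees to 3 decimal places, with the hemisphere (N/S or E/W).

δ = d/R = 8609.5/6356.8 = 1.354376 rad
φ₂ = arcsin(sin φ₁ cos δ + cos φ₁ sin δ cos θ)
   = arcsin(-0.97035·0.21473 + 0.24169·0.97667·-0.08194) = -13.16229°
λ₂ = λ₁ + atan2(sin θ sin δ cos φ₁, cos δ − sin φ₁ sin φ₂) = 134.59263°

13.162°S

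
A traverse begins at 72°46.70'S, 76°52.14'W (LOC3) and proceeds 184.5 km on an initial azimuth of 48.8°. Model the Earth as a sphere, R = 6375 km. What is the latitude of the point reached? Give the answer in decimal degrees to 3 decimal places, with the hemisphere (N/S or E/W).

71.645°S

LOC3: φ = -72.77833°, λ = -76.86900°
δ = d/R = 184.5/6375 = 0.028941 rad
φ₂ = arcsin(sin φ₁ cos δ + cos φ₁ sin δ cos θ)
   = arcsin(-0.95517·0.99958 + 0.29607·0.02894·0.65869) = -71.64493°
λ₂ = λ₁ + atan2(sin θ sin δ cos φ₁, cos δ − sin φ₁ sin φ₂) = -72.90437°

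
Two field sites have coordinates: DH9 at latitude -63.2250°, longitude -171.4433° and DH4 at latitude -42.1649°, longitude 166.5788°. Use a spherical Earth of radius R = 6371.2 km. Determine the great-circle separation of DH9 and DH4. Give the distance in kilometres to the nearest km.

Δφ = 21.0601°,  Δλ = -21.9779°
a = sin²(Δφ/2) + cos φ₁ cos φ₂ sin²(Δλ/2) = 0.045531
c = 2·arcsin(√a) = 0.430066 rad = 24.6410°
d = R·c = 6371.2 × 0.430066 = 2740.0 km

2740 km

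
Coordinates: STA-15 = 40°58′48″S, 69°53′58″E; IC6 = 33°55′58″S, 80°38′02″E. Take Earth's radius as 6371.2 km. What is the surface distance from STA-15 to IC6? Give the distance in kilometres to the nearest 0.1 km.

1227.9 km

STA-15: φ = -40.98000°, λ = +69.89944°
IC6: φ = -33.93278°, λ = +80.63389°
Δφ = 7.0472°,  Δλ = 10.7344°
a = sin²(Δφ/2) + cos φ₁ cos φ₂ sin²(Δλ/2) = 0.009258
c = 2·arcsin(√a) = 0.192732 rad = 11.0427°
d = R·c = 6371.2 × 0.192732 = 1227.9 km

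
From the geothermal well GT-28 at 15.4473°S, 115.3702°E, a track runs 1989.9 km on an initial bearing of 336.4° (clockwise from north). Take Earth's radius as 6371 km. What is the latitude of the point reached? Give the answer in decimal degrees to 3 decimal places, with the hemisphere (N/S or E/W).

1.028°N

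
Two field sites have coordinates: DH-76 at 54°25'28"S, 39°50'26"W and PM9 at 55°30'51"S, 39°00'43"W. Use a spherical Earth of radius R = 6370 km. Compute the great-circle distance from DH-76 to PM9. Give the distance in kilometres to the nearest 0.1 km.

DH-76: φ = -54.42444°, λ = -39.84056°
PM9: φ = -55.51417°, λ = -39.01194°
Δφ = -1.0897°,  Δλ = 0.8286°
a = sin²(Δφ/2) + cos φ₁ cos φ₂ sin²(Δλ/2) = 0.000108
c = 2·arcsin(√a) = 0.020752 rad = 1.1890°
d = R·c = 6370 × 0.020752 = 132.2 km

132.2 km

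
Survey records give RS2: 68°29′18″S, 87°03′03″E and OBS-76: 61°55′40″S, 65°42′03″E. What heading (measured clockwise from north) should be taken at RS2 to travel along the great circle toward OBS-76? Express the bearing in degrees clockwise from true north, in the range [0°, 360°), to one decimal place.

296.2°

RS2: φ = -68.48833°, λ = +87.05083°
OBS-76: φ = -61.92778°, λ = +65.70083°
Δλ = -21.3500°
y = sin Δλ · cos φ₂ = -0.171323
x = cos φ₁ sin φ₂ − sin φ₁ cos φ₂ cos Δλ = 0.084208
θ = atan2(y, x) = -63.8250° → 296.1750° (mod 360°)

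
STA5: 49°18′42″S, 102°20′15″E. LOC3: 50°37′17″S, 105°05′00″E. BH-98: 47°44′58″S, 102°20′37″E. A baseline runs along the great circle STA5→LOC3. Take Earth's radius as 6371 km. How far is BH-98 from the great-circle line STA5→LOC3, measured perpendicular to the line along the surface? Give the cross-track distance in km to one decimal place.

STA5: φ = -49.31167°, λ = +102.33750°
LOC3: φ = -50.62139°, λ = +105.08333°
BH-98: φ = -47.74944°, λ = +102.34361°
δ₁₃ = central angle STA5→BH-98 = 0.027266 rad  (haversine)
θ₁₃ = bearing STA5→BH-98 = 0.151°,  θ₁₂ = bearing STA5→LOC3 = 127.604°
dₓₜ = R·arcsin(sin δ₁₃ · sin(θ₁₃ − θ₁₂)) = 6371·arcsin(0.02726·sin(-127.453°)) = -137.895 km
|dₓₜ| = 137.895 km

137.9 km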